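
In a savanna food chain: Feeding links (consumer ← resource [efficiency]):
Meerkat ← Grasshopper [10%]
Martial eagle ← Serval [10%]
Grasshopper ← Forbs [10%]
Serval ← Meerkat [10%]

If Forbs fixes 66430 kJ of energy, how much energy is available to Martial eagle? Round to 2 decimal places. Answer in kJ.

6.64 kJ

Grasshopper: 66430 × 0.1 = 6643 kJ
Meerkat: 6643 × 0.1 = 664.3 kJ
Serval: 664.3 × 0.1 = 66.43 kJ
Martial eagle: 66.43 × 0.1 = 6.643 kJ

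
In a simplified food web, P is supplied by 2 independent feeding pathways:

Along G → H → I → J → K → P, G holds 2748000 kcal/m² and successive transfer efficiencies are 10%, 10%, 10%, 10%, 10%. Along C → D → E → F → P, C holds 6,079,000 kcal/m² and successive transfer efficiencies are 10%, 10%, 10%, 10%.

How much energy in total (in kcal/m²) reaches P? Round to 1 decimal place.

635.4 kcal/m²

Via G: 2748000 × 0.1 × 0.1 × 0.1 × 0.1 × 0.1 = 27.48 kcal/m²
Via C: 6079000 × 0.1 × 0.1 × 0.1 × 0.1 = 607.9 kcal/m²
Total at P: 27.48 + 607.9 = 635.38 kcal/m²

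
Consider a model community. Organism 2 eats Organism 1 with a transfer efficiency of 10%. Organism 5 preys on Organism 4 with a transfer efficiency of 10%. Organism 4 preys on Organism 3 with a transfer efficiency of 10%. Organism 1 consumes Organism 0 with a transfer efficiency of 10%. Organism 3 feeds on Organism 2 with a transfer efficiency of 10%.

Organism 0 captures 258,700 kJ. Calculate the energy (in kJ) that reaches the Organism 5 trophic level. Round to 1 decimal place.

Organism 1: 258700 × 0.1 = 25870 kJ
Organism 2: 25870 × 0.1 = 2587 kJ
Organism 3: 2587 × 0.1 = 258.7 kJ
Organism 4: 258.7 × 0.1 = 25.87 kJ
Organism 5: 25.87 × 0.1 = 2.587 kJ

2.6 kJ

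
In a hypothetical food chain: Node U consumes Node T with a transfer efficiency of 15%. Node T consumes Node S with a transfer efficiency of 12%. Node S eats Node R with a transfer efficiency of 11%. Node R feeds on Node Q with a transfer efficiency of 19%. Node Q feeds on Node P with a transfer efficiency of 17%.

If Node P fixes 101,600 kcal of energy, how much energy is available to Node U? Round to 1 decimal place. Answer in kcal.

Node Q: 101600 × 0.17 = 17272 kcal
Node R: 17272 × 0.19 = 3281.68 kcal
Node S: 3281.68 × 0.11 = 360.9848 kcal
Node T: 360.9848 × 0.12 = 43.318176 kcal
Node U: 43.318176 × 0.15 = 6.4977264 kcal

6.5 kcal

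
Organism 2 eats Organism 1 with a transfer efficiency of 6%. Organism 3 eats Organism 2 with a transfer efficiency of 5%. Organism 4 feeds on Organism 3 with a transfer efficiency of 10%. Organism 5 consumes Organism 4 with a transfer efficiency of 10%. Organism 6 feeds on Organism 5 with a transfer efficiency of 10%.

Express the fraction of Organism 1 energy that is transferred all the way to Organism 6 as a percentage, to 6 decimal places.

Product of link efficiencies: 0.06 × 0.05 × 0.1 × 0.1 × 0.1 = 0.000003
As a percentage: 0.000003 × 100 = 0.000300%

0.000300%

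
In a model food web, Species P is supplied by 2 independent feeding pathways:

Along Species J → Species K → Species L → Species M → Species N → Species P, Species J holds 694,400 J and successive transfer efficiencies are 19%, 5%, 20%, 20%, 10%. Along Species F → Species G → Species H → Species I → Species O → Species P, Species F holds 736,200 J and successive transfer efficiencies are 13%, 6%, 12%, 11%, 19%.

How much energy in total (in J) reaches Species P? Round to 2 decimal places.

Via Species J: 694400 × 0.19 × 0.05 × 0.2 × 0.2 × 0.1 = 26.3872 J
Via Species F: 736200 × 0.13 × 0.06 × 0.12 × 0.11 × 0.19 = 14.40183888 J
Total at Species P: 26.3872 + 14.40183888 = 40.78903888 J

40.79 J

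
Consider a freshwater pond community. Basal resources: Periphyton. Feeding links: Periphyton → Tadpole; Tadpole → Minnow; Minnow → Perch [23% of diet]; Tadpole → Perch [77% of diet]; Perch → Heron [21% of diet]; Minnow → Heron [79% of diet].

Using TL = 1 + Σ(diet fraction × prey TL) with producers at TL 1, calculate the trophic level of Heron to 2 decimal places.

4.05

Tadpole: 1 + 1 = 2
Minnow: 1 + 2 = 3
Perch: 1 + (0.23×3 + 0.77×2) = 3.23
Heron: 1 + (0.21×3.23 + 0.79×3) = 4.0483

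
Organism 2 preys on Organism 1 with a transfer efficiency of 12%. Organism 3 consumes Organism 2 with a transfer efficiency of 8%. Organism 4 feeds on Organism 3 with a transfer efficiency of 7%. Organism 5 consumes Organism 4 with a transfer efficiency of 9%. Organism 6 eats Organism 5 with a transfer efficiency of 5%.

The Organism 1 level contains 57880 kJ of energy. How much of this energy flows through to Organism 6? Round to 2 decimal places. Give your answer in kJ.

0.18 kJ

Organism 2: 57880 × 0.12 = 6945.6 kJ
Organism 3: 6945.6 × 0.08 = 555.648 kJ
Organism 4: 555.648 × 0.07 = 38.89536 kJ
Organism 5: 38.89536 × 0.09 = 3.5005824 kJ
Organism 6: 3.5005824 × 0.05 = 0.17502912 kJ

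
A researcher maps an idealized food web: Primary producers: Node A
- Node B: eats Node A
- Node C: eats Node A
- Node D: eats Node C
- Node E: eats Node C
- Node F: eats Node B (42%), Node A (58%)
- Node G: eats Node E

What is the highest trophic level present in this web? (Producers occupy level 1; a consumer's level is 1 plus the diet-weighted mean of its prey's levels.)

Node B: 1 + 1 = 2
Node C: 1 + 1 = 2
Node D: 1 + 2 = 3
Node E: 1 + 2 = 3
Node F: 1 + (0.42×2 + 0.58×1) = 2.42
Node G: 1 + 3 = 4

4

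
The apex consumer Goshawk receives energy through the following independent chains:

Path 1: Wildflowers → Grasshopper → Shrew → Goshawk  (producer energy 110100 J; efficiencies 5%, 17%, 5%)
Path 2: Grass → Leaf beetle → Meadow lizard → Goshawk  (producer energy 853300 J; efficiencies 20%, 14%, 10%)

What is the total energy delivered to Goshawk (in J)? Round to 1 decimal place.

2436.0 J

Path 1: 110100 × 0.05 × 0.17 × 0.05 = 46.7925 J
Path 2: 853300 × 0.2 × 0.14 × 0.1 = 2389.24 J
Total at Goshawk: 46.7925 + 2389.24 = 2436.0325 J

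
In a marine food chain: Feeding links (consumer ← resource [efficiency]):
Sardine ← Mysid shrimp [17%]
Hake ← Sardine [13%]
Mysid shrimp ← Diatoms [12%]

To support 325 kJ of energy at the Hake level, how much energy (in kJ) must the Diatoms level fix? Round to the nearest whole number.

122549 kJ

Cumulative transfer efficiency: 0.12 × 0.17 × 0.13 = 0.002652
Diatoms energy = 325 / 0.002652 = 122549 kJ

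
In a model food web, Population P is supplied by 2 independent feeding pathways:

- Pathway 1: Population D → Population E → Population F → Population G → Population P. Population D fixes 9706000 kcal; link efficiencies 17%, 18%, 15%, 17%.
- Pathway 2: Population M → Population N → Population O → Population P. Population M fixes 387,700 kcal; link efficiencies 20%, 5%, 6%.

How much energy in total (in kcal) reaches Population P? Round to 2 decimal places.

Pathway 1: 9706000 × 0.17 × 0.18 × 0.15 × 0.17 = 7573.5918 kcal
Pathway 2: 387700 × 0.2 × 0.05 × 0.06 = 232.62 kcal
Total at Population P: 7573.5918 + 232.62 = 7806.2118 kcal

7806.21 kcal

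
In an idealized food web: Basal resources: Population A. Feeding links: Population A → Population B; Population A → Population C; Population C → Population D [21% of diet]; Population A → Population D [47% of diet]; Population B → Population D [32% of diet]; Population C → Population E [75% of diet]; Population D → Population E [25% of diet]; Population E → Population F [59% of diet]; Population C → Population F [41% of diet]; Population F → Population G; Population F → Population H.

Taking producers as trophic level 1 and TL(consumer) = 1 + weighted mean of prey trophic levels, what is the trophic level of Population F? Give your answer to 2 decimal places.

3.67

Population B: 1 + 1 = 2
Population C: 1 + 1 = 2
Population D: 1 + (0.21×2 + 0.47×1 + 0.32×2) = 2.53
Population E: 1 + (0.75×2 + 0.25×2.53) = 3.1325
Population F: 1 + (0.59×3.1325 + 0.41×2) = 3.668175
Population G: 1 + 3.668175 = 4.668175
Population H: 1 + 3.668175 = 4.668175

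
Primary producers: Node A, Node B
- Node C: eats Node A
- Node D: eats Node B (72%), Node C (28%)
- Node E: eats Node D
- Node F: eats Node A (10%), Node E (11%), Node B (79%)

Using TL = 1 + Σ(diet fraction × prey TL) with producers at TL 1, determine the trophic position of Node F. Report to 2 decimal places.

2.25

Node C: 1 + 1 = 2
Node D: 1 + (0.72×1 + 0.28×2) = 2.28
Node E: 1 + 2.28 = 3.28
Node F: 1 + (0.1×1 + 0.11×3.28 + 0.79×1) = 2.2508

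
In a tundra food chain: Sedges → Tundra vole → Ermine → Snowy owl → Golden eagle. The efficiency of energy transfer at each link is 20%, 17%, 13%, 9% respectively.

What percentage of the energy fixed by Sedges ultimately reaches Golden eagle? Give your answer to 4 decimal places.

0.0398%

Product of link efficiencies: 0.2 × 0.17 × 0.13 × 0.09 = 0.0003978
As a percentage: 0.0003978 × 100 = 0.0398%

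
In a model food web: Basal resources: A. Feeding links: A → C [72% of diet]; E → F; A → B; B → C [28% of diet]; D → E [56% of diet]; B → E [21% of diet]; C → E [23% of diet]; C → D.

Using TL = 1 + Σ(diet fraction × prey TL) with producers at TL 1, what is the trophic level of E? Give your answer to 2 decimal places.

3.78

B: 1 + 1 = 2
C: 1 + (0.28×2 + 0.72×1) = 2.28
D: 1 + 2.28 = 3.28
E: 1 + (0.23×2.28 + 0.56×3.28 + 0.21×2) = 3.7812
F: 1 + 3.7812 = 4.7812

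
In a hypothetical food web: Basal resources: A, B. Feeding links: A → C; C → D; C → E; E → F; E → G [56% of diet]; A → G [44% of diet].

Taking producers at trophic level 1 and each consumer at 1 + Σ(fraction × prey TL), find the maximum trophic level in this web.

C: 1 + 1 = 2
D: 1 + 2 = 3
E: 1 + 2 = 3
F: 1 + 3 = 4
G: 1 + (0.56×3 + 0.44×1) = 3.12

4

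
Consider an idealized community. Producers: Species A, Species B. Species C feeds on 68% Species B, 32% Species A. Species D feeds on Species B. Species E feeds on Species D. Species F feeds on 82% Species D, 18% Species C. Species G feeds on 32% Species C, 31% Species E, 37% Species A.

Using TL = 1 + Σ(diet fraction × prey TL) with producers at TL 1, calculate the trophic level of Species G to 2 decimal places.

2.94

Species C: 1 + (0.68×1 + 0.32×1) = 2
Species D: 1 + 1 = 2
Species E: 1 + 2 = 3
Species F: 1 + (0.82×2 + 0.18×2) = 3
Species G: 1 + (0.32×2 + 0.31×3 + 0.37×1) = 2.94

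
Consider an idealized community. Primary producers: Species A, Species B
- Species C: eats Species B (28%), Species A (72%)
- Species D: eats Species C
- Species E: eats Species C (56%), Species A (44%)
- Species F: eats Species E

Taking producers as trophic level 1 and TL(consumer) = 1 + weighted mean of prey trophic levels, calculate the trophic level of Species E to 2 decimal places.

2.56

Species C: 1 + (0.28×1 + 0.72×1) = 2
Species D: 1 + 2 = 3
Species E: 1 + (0.56×2 + 0.44×1) = 2.56
Species F: 1 + 2.56 = 3.56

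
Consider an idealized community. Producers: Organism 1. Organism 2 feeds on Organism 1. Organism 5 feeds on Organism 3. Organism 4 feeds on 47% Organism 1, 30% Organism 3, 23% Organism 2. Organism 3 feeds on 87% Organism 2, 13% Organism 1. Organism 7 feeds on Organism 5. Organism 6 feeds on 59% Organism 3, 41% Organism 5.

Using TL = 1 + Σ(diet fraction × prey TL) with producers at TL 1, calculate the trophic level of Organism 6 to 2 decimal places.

Organism 2: 1 + 1 = 2
Organism 3: 1 + (0.87×2 + 0.13×1) = 2.87
Organism 4: 1 + (0.47×1 + 0.3×2.87 + 0.23×2) = 2.791
Organism 5: 1 + 2.87 = 3.87
Organism 6: 1 + (0.59×2.87 + 0.41×3.87) = 4.28
Organism 7: 1 + 3.87 = 4.87

4.28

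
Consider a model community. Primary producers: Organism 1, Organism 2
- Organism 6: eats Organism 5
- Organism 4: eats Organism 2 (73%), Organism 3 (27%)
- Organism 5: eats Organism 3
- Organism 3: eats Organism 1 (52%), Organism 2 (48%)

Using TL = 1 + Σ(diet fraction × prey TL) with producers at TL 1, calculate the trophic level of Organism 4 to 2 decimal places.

2.27

Organism 3: 1 + (0.52×1 + 0.48×1) = 2
Organism 4: 1 + (0.73×1 + 0.27×2) = 2.27
Organism 5: 1 + 2 = 3
Organism 6: 1 + 3 = 4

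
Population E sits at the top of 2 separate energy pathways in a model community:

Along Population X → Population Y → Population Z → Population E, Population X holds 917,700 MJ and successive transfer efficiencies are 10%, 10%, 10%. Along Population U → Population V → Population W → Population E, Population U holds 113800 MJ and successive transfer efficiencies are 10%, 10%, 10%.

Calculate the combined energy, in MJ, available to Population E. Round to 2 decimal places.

Via Population X: 917700 × 0.1 × 0.1 × 0.1 = 917.7 MJ
Via Population U: 113800 × 0.1 × 0.1 × 0.1 = 113.8 MJ
Total at Population E: 917.7 + 113.8 = 1031.5 MJ

1031.50 MJ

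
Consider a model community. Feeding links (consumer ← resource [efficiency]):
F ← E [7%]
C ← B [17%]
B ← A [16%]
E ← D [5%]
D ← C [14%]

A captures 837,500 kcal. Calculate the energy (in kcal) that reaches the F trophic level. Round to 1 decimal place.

B: 837500 × 0.16 = 134000 kcal
C: 134000 × 0.17 = 22780 kcal
D: 22780 × 0.14 = 3189.2 kcal
E: 3189.2 × 0.05 = 159.46 kcal
F: 159.46 × 0.07 = 11.1622 kcal

11.2 kcal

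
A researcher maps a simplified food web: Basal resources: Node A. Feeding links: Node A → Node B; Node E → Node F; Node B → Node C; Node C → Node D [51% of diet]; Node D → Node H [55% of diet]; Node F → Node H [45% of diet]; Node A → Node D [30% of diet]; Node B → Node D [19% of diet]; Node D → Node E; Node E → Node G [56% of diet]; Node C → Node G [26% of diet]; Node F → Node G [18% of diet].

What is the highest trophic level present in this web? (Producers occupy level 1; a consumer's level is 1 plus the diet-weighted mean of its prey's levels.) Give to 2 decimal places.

Node B: 1 + 1 = 2
Node C: 1 + 2 = 3
Node D: 1 + (0.3×1 + 0.51×3 + 0.19×2) = 3.21
Node E: 1 + 3.21 = 4.21
Node F: 1 + 4.21 = 5.21
Node G: 1 + (0.18×5.21 + 0.26×3 + 0.56×4.21) = 5.0754
Node H: 1 + (0.45×5.21 + 0.55×3.21) = 5.11

5.21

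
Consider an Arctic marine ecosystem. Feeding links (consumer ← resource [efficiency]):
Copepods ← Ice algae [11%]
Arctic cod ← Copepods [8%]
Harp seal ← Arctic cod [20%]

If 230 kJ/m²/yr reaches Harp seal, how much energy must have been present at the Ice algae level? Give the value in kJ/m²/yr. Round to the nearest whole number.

130682 kJ/m²/yr

Cumulative transfer efficiency: 0.11 × 0.08 × 0.2 = 0.00176
Ice algae energy = 230 / 0.00176 = 130682 kJ/m²/yr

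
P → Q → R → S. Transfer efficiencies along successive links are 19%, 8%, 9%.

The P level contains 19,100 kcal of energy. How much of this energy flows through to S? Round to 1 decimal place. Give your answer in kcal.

26.1 kcal

Q: 19100 × 0.19 = 3629 kcal
R: 3629 × 0.08 = 290.32 kcal
S: 290.32 × 0.09 = 26.1288 kcal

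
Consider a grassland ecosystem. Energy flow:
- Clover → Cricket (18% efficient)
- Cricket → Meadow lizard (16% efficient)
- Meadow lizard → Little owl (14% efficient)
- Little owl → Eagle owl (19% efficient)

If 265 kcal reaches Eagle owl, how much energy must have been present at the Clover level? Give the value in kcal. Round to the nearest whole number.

345917 kcal

Cumulative transfer efficiency: 0.18 × 0.16 × 0.14 × 0.19 = 0.00076608
Clover energy = 265 / 0.00076608 = 345917 kcal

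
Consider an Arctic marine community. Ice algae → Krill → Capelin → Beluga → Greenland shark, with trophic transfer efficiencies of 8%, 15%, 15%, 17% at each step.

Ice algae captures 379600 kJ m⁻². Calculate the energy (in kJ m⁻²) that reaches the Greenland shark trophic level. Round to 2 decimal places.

116.16 kJ m⁻²

Krill: 379600 × 0.08 = 30368 kJ m⁻²
Capelin: 30368 × 0.15 = 4555.2 kJ m⁻²
Beluga: 4555.2 × 0.15 = 683.28 kJ m⁻²
Greenland shark: 683.28 × 0.17 = 116.1576 kJ m⁻²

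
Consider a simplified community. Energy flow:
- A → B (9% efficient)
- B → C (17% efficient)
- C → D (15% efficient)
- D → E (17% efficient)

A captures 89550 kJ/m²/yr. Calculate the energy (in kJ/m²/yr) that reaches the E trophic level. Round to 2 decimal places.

B: 89550 × 0.09 = 8059.5 kJ/m²/yr
C: 8059.5 × 0.17 = 1370.115 kJ/m²/yr
D: 1370.115 × 0.15 = 205.51725 kJ/m²/yr
E: 205.51725 × 0.17 = 34.9379325 kJ/m²/yr

34.94 kJ/m²/yr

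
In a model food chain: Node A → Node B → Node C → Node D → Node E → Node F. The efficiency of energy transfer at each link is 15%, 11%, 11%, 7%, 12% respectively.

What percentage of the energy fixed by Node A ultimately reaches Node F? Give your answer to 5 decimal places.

Product of link efficiencies: 0.15 × 0.11 × 0.11 × 0.07 × 0.12 = 0.000015246
As a percentage: 0.000015246 × 100 = 0.00152%

0.00152%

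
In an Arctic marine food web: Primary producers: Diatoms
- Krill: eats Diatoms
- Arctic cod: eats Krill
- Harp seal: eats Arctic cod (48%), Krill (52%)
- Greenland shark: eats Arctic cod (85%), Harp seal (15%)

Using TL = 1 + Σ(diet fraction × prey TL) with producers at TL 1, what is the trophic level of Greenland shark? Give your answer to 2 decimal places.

Krill: 1 + 1 = 2
Arctic cod: 1 + 2 = 3
Harp seal: 1 + (0.48×3 + 0.52×2) = 3.48
Greenland shark: 1 + (0.85×3 + 0.15×3.48) = 4.072

4.07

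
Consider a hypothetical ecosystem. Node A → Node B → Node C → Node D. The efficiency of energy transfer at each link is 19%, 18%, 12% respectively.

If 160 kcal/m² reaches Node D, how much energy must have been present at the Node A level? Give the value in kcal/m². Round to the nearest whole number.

38986 kcal/m²

Cumulative transfer efficiency: 0.19 × 0.18 × 0.12 = 0.004104
Node A energy = 160 / 0.004104 = 38986 kcal/m²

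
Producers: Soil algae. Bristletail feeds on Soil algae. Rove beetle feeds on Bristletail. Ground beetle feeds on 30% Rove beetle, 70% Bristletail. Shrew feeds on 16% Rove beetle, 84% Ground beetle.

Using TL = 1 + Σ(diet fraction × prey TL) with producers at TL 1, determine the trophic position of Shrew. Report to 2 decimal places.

4.25

Bristletail: 1 + 1 = 2
Rove beetle: 1 + 2 = 3
Ground beetle: 1 + (0.3×3 + 0.7×2) = 3.3
Shrew: 1 + (0.16×3 + 0.84×3.3) = 4.252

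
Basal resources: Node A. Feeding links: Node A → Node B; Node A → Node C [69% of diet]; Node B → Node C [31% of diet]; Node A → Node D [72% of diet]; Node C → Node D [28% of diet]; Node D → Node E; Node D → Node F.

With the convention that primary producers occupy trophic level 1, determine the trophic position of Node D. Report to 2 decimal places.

2.37

Node B: 1 + 1 = 2
Node C: 1 + (0.69×1 + 0.31×2) = 2.31
Node D: 1 + (0.72×1 + 0.28×2.31) = 2.3668
Node E: 1 + 2.3668 = 3.3668
Node F: 1 + 2.3668 = 3.3668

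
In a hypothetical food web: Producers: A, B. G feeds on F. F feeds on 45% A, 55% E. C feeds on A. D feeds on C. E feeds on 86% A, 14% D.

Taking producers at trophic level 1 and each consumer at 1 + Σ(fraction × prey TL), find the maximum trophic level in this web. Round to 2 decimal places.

C: 1 + 1 = 2
D: 1 + 2 = 3
E: 1 + (0.86×1 + 0.14×3) = 2.28
F: 1 + (0.45×1 + 0.55×2.28) = 2.704
G: 1 + 2.704 = 3.704

3.70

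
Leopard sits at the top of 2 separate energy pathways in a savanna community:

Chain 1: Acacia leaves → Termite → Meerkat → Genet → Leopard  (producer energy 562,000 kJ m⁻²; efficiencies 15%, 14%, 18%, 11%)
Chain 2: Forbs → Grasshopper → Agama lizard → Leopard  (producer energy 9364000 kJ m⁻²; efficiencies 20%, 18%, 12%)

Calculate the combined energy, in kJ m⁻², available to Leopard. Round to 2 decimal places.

Chain 1: 562000 × 0.15 × 0.14 × 0.18 × 0.11 = 233.6796 kJ m⁻²
Chain 2: 9364000 × 0.2 × 0.18 × 0.12 = 40452.48 kJ m⁻²
Total at Leopard: 233.6796 + 40452.48 = 40686.1596 kJ m⁻²

40686.16 kJ m⁻²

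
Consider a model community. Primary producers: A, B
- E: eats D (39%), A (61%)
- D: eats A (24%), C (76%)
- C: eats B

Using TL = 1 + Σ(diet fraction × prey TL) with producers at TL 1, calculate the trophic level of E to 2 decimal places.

2.69

C: 1 + 1 = 2
D: 1 + (0.24×1 + 0.76×2) = 2.76
E: 1 + (0.39×2.76 + 0.61×1) = 2.6864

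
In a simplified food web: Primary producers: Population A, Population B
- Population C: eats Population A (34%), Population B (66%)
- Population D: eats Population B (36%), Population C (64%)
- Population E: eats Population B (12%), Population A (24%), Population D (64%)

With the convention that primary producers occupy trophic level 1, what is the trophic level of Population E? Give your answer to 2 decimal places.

3.05

Population C: 1 + (0.34×1 + 0.66×1) = 2
Population D: 1 + (0.36×1 + 0.64×2) = 2.64
Population E: 1 + (0.12×1 + 0.24×1 + 0.64×2.64) = 3.0496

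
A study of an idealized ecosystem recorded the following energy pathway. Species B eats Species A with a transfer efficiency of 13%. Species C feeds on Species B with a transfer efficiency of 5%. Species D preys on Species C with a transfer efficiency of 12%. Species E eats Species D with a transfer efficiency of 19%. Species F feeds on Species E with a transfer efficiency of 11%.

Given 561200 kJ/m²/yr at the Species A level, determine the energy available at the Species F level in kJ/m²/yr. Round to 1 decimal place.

Species B: 561200 × 0.13 = 72956 kJ/m²/yr
Species C: 72956 × 0.05 = 3647.8 kJ/m²/yr
Species D: 3647.8 × 0.12 = 437.736 kJ/m²/yr
Species E: 437.736 × 0.19 = 83.16984 kJ/m²/yr
Species F: 83.16984 × 0.11 = 9.1486824 kJ/m²/yr

9.1 kJ/m²/yr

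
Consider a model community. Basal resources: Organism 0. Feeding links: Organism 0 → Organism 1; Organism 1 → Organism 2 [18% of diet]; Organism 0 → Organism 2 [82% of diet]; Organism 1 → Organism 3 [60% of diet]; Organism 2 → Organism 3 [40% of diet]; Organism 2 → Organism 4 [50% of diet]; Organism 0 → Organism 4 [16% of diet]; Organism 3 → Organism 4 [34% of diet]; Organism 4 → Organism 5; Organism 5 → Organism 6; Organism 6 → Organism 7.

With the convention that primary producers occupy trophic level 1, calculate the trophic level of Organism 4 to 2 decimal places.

3.29

Organism 1: 1 + 1 = 2
Organism 2: 1 + (0.18×2 + 0.82×1) = 2.18
Organism 3: 1 + (0.6×2 + 0.4×2.18) = 3.072
Organism 4: 1 + (0.5×2.18 + 0.16×1 + 0.34×3.072) = 3.29448
Organism 5: 1 + 3.29448 = 4.29448
Organism 6: 1 + 4.29448 = 5.29448
Organism 7: 1 + 5.29448 = 6.29448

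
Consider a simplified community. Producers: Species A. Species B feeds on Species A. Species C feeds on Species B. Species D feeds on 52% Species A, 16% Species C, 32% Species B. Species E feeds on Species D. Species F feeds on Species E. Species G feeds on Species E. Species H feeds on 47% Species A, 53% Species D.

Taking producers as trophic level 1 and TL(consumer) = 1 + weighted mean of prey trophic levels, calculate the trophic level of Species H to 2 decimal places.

Species B: 1 + 1 = 2
Species C: 1 + 2 = 3
Species D: 1 + (0.52×1 + 0.16×3 + 0.32×2) = 2.64
Species E: 1 + 2.64 = 3.64
Species F: 1 + 3.64 = 4.64
Species G: 1 + 3.64 = 4.64
Species H: 1 + (0.47×1 + 0.53×2.64) = 2.8692

2.87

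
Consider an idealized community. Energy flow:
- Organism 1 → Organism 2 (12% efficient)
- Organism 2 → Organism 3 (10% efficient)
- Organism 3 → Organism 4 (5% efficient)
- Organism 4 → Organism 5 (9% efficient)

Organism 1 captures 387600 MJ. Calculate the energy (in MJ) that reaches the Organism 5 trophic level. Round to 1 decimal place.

20.9 MJ

Organism 2: 387600 × 0.12 = 46512 MJ
Organism 3: 46512 × 0.1 = 4651.2 MJ
Organism 4: 4651.2 × 0.05 = 232.56 MJ
Organism 5: 232.56 × 0.09 = 20.9304 MJ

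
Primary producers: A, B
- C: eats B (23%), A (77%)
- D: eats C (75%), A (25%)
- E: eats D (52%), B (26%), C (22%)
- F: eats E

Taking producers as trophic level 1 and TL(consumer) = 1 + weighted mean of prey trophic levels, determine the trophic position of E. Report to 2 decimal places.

3.13

C: 1 + (0.23×1 + 0.77×1) = 2
D: 1 + (0.75×2 + 0.25×1) = 2.75
E: 1 + (0.52×2.75 + 0.26×1 + 0.22×2) = 3.13
F: 1 + 3.13 = 4.13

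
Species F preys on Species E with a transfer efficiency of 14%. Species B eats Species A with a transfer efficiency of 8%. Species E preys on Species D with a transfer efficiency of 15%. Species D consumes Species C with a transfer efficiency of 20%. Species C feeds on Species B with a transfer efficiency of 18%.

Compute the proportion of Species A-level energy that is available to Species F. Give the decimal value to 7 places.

0.0000605

Product of link efficiencies: 0.08 × 0.18 × 0.2 × 0.15 × 0.14 = 0.00006048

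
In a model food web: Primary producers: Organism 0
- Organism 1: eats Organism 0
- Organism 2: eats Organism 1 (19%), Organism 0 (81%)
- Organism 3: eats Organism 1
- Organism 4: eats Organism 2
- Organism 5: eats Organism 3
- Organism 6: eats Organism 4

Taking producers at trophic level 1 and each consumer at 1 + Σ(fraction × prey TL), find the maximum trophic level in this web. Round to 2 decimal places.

4.19

Organism 1: 1 + 1 = 2
Organism 2: 1 + (0.19×2 + 0.81×1) = 2.19
Organism 3: 1 + 2 = 3
Organism 4: 1 + 2.19 = 3.19
Organism 5: 1 + 3 = 4
Organism 6: 1 + 3.19 = 4.19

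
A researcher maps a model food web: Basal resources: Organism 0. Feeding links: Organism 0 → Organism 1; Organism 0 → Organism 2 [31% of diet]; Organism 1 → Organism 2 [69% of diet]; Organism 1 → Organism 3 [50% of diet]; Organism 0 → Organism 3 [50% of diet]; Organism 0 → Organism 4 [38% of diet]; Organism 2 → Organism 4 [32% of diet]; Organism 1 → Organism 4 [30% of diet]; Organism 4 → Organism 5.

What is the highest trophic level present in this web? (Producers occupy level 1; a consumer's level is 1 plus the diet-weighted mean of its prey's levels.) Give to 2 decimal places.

Organism 1: 1 + 1 = 2
Organism 2: 1 + (0.31×1 + 0.69×2) = 2.69
Organism 3: 1 + (0.5×2 + 0.5×1) = 2.5
Organism 4: 1 + (0.38×1 + 0.32×2.69 + 0.3×2) = 2.8408
Organism 5: 1 + 2.8408 = 3.8408

3.84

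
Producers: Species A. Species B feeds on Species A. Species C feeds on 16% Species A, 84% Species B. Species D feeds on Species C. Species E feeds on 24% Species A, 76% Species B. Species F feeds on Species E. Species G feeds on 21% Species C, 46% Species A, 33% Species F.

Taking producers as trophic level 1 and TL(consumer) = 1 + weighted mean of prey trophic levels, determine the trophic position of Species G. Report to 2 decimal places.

Species B: 1 + 1 = 2
Species C: 1 + (0.16×1 + 0.84×2) = 2.84
Species D: 1 + 2.84 = 3.84
Species E: 1 + (0.24×1 + 0.76×2) = 2.76
Species F: 1 + 2.76 = 3.76
Species G: 1 + (0.21×2.84 + 0.46×1 + 0.33×3.76) = 3.2972

3.30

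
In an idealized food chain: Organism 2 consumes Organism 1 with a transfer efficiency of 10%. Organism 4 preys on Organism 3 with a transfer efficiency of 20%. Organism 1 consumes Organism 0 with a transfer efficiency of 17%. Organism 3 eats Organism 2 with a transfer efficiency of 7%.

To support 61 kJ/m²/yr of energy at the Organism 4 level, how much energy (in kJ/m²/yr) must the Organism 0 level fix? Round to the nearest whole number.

Cumulative transfer efficiency: 0.17 × 0.1 × 0.07 × 0.2 = 0.000238
Organism 0 energy = 61 / 0.000238 = 256303 kJ/m²/yr

256303 kJ/m²/yr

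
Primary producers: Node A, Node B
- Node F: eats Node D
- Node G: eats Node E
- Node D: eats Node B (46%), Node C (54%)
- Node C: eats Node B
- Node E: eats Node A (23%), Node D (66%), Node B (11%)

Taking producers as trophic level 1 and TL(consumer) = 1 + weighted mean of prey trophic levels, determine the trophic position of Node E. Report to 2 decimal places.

3.02

Node C: 1 + 1 = 2
Node D: 1 + (0.46×1 + 0.54×2) = 2.54
Node E: 1 + (0.23×1 + 0.66×2.54 + 0.11×1) = 3.0164
Node F: 1 + 2.54 = 3.54
Node G: 1 + 3.0164 = 4.0164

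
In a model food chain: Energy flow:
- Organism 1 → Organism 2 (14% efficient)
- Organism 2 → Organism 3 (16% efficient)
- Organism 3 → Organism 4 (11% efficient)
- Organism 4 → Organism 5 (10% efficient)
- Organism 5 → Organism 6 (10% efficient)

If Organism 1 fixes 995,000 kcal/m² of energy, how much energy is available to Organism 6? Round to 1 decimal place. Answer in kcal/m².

24.5 kcal/m²

Organism 2: 995000 × 0.14 = 139300 kcal/m²
Organism 3: 139300 × 0.16 = 22288 kcal/m²
Organism 4: 22288 × 0.11 = 2451.68 kcal/m²
Organism 5: 2451.68 × 0.1 = 245.168 kcal/m²
Organism 6: 245.168 × 0.1 = 24.5168 kcal/m²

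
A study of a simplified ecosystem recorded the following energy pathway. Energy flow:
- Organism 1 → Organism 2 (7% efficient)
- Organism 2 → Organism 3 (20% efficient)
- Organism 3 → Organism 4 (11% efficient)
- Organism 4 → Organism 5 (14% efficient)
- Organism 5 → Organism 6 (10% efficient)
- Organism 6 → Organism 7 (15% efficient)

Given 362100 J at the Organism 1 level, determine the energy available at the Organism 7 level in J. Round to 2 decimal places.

1.17 J

Organism 2: 362100 × 0.07 = 25347 J
Organism 3: 25347 × 0.2 = 5069.4 J
Organism 4: 5069.4 × 0.11 = 557.634 J
Organism 5: 557.634 × 0.14 = 78.06876 J
Organism 6: 78.06876 × 0.1 = 7.806876 J
Organism 7: 7.806876 × 0.15 = 1.1710314 J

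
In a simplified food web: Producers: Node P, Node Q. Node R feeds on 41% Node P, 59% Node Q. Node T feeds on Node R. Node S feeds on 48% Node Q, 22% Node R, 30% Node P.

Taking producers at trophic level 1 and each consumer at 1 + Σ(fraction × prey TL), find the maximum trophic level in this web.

Node R: 1 + (0.41×1 + 0.59×1) = 2
Node S: 1 + (0.48×1 + 0.22×2 + 0.3×1) = 2.22
Node T: 1 + 2 = 3

3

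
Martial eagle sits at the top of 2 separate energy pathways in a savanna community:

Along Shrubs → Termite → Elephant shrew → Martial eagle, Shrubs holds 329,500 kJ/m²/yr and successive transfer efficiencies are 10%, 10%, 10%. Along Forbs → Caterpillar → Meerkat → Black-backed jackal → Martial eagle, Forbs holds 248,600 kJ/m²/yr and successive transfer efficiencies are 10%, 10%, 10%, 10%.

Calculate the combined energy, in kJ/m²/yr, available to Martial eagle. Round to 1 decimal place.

354.4 kJ/m²/yr

Via Shrubs: 329500 × 0.1 × 0.1 × 0.1 = 329.5 kJ/m²/yr
Via Forbs: 248600 × 0.1 × 0.1 × 0.1 × 0.1 = 24.86 kJ/m²/yr
Total at Martial eagle: 329.5 + 24.86 = 354.36 kJ/m²/yr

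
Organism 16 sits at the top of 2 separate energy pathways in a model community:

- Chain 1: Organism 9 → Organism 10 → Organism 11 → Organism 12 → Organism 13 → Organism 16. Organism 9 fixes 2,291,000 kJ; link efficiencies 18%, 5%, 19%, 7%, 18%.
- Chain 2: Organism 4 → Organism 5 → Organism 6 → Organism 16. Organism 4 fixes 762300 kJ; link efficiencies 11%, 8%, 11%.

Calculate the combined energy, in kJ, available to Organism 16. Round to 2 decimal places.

Chain 1: 2291000 × 0.18 × 0.05 × 0.19 × 0.07 × 0.18 = 49.361886 kJ
Chain 2: 762300 × 0.11 × 0.08 × 0.11 = 737.9064 kJ
Total at Organism 16: 49.361886 + 737.9064 = 787.268286 kJ

787.27 kJ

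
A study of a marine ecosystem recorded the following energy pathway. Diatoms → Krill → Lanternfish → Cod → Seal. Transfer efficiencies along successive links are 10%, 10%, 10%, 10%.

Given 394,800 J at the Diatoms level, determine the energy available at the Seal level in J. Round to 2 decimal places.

39.48 J

Krill: 394800 × 0.1 = 39480 J
Lanternfish: 39480 × 0.1 = 3948 J
Cod: 3948 × 0.1 = 394.8 J
Seal: 394.8 × 0.1 = 39.48 J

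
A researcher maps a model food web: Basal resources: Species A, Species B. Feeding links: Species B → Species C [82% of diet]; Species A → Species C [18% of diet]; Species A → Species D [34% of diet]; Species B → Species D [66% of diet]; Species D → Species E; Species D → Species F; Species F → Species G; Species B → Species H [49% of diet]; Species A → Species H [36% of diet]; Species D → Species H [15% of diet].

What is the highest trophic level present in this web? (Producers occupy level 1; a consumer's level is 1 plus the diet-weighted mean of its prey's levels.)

Species C: 1 + (0.82×1 + 0.18×1) = 2
Species D: 1 + (0.34×1 + 0.66×1) = 2
Species E: 1 + 2 = 3
Species F: 1 + 2 = 3
Species G: 1 + 3 = 4
Species H: 1 + (0.49×1 + 0.36×1 + 0.15×2) = 2.15

4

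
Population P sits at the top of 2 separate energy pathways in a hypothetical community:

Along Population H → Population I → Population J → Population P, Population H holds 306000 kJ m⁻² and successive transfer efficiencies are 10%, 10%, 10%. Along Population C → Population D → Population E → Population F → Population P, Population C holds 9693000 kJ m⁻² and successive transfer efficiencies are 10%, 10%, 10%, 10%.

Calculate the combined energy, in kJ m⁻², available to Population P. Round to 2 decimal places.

1275.30 kJ m⁻²

Via Population H: 306000 × 0.1 × 0.1 × 0.1 = 306 kJ m⁻²
Via Population C: 9693000 × 0.1 × 0.1 × 0.1 × 0.1 = 969.3 kJ m⁻²
Total at Population P: 306 + 969.3 = 1275.3 kJ m⁻²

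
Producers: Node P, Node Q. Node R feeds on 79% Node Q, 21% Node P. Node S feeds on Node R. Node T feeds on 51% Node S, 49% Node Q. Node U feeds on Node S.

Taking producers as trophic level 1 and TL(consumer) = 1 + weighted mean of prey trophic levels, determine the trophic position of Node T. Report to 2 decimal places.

Node R: 1 + (0.79×1 + 0.21×1) = 2
Node S: 1 + 2 = 3
Node T: 1 + (0.51×3 + 0.49×1) = 3.02
Node U: 1 + 3 = 4

3.02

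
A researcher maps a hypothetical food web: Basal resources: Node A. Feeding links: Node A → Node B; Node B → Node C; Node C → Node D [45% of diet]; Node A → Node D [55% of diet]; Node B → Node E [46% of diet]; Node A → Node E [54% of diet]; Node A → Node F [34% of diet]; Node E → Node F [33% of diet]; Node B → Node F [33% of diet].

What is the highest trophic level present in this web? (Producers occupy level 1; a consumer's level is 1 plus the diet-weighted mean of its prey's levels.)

3

Node B: 1 + 1 = 2
Node C: 1 + 2 = 3
Node D: 1 + (0.45×3 + 0.55×1) = 2.9
Node E: 1 + (0.46×2 + 0.54×1) = 2.46
Node F: 1 + (0.34×1 + 0.33×2.46 + 0.33×2) = 2.8118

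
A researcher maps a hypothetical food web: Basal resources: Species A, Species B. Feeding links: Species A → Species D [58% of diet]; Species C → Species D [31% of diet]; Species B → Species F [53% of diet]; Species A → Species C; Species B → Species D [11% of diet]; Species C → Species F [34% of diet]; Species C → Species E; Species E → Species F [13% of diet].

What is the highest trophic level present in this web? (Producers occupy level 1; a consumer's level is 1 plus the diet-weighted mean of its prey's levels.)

Species C: 1 + 1 = 2
Species D: 1 + (0.58×1 + 0.31×2 + 0.11×1) = 2.31
Species E: 1 + 2 = 3
Species F: 1 + (0.13×3 + 0.34×2 + 0.53×1) = 2.6

3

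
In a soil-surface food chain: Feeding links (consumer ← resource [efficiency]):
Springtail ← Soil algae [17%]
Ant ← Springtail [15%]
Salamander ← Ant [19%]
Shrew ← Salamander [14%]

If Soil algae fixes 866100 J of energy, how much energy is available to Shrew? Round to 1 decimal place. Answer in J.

Springtail: 866100 × 0.17 = 147237 J
Ant: 147237 × 0.15 = 22085.55 J
Salamander: 22085.55 × 0.19 = 4196.2545 J
Shrew: 4196.2545 × 0.14 = 587.47563 J

587.5 J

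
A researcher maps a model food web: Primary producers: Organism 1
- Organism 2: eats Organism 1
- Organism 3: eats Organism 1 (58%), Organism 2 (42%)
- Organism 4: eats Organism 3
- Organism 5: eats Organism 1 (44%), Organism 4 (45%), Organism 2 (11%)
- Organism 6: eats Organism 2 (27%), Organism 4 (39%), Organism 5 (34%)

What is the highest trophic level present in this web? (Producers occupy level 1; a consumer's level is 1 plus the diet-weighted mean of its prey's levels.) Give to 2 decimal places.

Organism 2: 1 + 1 = 2
Organism 3: 1 + (0.58×1 + 0.42×2) = 2.42
Organism 4: 1 + 2.42 = 3.42
Organism 5: 1 + (0.44×1 + 0.45×3.42 + 0.11×2) = 3.199
Organism 6: 1 + (0.27×2 + 0.39×3.42 + 0.34×3.199) = 3.96146

3.96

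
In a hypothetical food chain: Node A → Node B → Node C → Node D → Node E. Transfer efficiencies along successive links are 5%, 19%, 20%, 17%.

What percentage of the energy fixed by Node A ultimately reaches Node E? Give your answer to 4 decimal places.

0.0323%

Product of link efficiencies: 0.05 × 0.19 × 0.2 × 0.17 = 0.000323
As a percentage: 0.000323 × 100 = 0.0323%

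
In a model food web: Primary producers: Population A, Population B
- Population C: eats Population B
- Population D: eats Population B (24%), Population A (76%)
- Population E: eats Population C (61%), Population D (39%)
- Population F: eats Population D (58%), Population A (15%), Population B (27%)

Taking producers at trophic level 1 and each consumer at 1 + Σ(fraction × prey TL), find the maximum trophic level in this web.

3

Population C: 1 + 1 = 2
Population D: 1 + (0.24×1 + 0.76×1) = 2
Population E: 1 + (0.61×2 + 0.39×2) = 3
Population F: 1 + (0.58×2 + 0.15×1 + 0.27×1) = 2.58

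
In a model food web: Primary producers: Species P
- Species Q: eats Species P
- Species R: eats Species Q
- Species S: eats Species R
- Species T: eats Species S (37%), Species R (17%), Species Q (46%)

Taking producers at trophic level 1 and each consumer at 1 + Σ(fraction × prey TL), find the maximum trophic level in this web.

Species Q: 1 + 1 = 2
Species R: 1 + 2 = 3
Species S: 1 + 3 = 4
Species T: 1 + (0.37×4 + 0.17×3 + 0.46×2) = 3.91

4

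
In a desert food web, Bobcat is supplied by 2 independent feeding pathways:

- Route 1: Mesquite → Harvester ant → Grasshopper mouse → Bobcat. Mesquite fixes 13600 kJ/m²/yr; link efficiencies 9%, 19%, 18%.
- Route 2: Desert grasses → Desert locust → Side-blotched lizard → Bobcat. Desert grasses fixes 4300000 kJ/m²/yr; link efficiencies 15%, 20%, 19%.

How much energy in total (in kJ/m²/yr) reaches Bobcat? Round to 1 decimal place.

24551.9 kJ/m²/yr

Route 1: 13600 × 0.09 × 0.19 × 0.18 = 41.8608 kJ/m²/yr
Route 2: 4300000 × 0.15 × 0.2 × 0.19 = 24510 kJ/m²/yr
Total at Bobcat: 41.8608 + 24510 = 24551.8608 kJ/m²/yr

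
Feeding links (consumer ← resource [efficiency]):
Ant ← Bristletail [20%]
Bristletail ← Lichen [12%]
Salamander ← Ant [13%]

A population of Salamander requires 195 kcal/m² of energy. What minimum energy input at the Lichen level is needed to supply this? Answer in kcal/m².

62500 kcal/m²

Cumulative transfer efficiency: 0.12 × 0.2 × 0.13 = 0.00312
Lichen energy = 195 / 0.00312 = 62500 kcal/m²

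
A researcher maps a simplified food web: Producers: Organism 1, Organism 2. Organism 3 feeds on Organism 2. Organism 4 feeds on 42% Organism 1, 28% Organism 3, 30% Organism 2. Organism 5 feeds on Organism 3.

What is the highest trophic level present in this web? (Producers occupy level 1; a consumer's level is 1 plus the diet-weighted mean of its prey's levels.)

3

Organism 3: 1 + 1 = 2
Organism 4: 1 + (0.42×1 + 0.28×2 + 0.3×1) = 2.28
Organism 5: 1 + 2 = 3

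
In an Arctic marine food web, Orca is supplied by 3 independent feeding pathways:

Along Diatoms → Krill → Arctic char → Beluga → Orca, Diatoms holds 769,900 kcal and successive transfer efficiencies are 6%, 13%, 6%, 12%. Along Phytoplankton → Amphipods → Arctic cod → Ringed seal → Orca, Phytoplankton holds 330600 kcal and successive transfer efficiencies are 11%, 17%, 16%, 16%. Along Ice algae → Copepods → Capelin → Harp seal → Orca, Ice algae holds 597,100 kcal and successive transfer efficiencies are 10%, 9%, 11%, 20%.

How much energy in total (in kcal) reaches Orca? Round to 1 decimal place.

Via Diatoms: 769900 × 0.06 × 0.13 × 0.06 × 0.12 = 43.237584 kcal
Via Phytoplankton: 330600 × 0.11 × 0.17 × 0.16 × 0.16 = 158.264832 kcal
Via Ice algae: 597100 × 0.1 × 0.09 × 0.11 × 0.2 = 118.2258 kcal
Total at Orca: 43.237584 + 158.264832 + 118.2258 = 319.728216 kcal

319.7 kcal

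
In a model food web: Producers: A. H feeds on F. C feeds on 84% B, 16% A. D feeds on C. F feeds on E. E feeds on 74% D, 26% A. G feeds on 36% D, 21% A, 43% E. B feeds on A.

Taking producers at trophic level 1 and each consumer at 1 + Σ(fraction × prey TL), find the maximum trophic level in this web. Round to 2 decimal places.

B: 1 + 1 = 2
C: 1 + (0.84×2 + 0.16×1) = 2.84
D: 1 + 2.84 = 3.84
E: 1 + (0.74×3.84 + 0.26×1) = 4.1016
F: 1 + 4.1016 = 5.1016
G: 1 + (0.36×3.84 + 0.21×1 + 0.43×4.1016) = 4.356088
H: 1 + 5.1016 = 6.1016

6.10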